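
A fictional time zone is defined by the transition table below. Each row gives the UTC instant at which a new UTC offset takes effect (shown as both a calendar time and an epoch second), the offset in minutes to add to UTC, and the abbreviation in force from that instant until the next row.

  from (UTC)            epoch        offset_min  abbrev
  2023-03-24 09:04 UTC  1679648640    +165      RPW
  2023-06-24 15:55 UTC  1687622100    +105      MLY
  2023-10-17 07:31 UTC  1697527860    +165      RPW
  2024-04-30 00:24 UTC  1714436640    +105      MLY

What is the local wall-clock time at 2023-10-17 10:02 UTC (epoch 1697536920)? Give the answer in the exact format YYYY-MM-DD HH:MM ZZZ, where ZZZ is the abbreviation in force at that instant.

2023-10-17 12:47 RPW

Query: 2023-10-17 10:02 UTC
Rule 3/4 (RPW, +02:45): 2023-10-17 07:31 UTC ≤ query < 2024-04-30 00:24 UTC
10·60 + 2 + 165 = 767 min
767 = 0·1440 + 767; 767 = 12·60 + 47 → 12:47, same day
→ 2023-10-17 12:47 RPW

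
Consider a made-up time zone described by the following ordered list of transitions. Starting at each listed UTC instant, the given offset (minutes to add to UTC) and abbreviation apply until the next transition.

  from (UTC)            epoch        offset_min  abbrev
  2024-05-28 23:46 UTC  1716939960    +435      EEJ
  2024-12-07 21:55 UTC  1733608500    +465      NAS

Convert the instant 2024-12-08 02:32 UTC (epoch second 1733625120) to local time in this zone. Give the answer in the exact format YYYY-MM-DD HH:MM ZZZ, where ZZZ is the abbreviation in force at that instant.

Query: 2024-12-08 02:32 UTC
Rule 2/2 (NAS, +07:45): 2024-12-07 21:55 UTC ≤ query < +∞
2·60 + 32 + 465 = 617 min
617 = 0·1440 + 617; 617 = 10·60 + 17 → 10:17, same day
→ 2024-12-08 10:17 NAS

2024-12-08 10:17 NAS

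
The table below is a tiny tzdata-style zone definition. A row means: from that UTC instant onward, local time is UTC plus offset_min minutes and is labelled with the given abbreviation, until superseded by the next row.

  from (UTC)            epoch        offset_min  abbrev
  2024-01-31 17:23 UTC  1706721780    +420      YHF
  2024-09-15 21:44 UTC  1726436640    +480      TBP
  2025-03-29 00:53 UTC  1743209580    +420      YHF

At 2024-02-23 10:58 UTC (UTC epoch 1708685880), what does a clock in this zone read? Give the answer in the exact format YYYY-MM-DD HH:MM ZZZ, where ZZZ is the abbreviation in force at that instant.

2024-02-23 17:58 YHF

Query: 2024-02-23 10:58 UTC
Rule 1/3 (YHF, +07:00): 2024-01-31 17:23 UTC ≤ query < 2024-09-15 21:44 UTC
10·60 + 58 + 420 = 1078 min
1078 = 0·1440 + 1078; 1078 = 17·60 + 58 → 17:58, same day
→ 2024-02-23 17:58 YHF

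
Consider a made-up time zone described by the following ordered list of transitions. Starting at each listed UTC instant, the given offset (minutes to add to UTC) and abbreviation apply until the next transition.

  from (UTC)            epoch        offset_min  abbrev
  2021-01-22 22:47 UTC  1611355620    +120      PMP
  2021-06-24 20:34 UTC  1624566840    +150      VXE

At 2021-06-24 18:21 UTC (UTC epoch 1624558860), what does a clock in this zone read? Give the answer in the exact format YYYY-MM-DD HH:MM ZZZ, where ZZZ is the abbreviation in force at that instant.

Query: 2021-06-24 18:21 UTC
Rule 1/2 (PMP, +02:00): 2021-01-22 22:47 UTC ≤ query < 2021-06-24 20:34 UTC
18·60 + 21 + 120 = 1221 min
1221 = 0·1440 + 1221; 1221 = 20·60 + 21 → 20:21, same day
→ 2021-06-24 20:21 PMP

2021-06-24 20:21 PMP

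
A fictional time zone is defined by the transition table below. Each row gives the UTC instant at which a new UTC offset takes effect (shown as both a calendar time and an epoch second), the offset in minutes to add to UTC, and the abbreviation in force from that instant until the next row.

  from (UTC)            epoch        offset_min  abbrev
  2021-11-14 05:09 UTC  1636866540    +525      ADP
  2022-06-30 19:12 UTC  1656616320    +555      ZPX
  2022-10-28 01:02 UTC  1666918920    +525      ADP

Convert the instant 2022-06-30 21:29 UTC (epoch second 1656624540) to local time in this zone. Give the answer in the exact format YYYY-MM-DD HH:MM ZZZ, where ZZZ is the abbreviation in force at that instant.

2022-07-01 06:44 ZPX

Query: 2022-06-30 21:29 UTC
Rule 2/3 (ZPX, +09:15): 2022-06-30 19:12 UTC ≤ query < 2022-10-28 01:02 UTC
21·60 + 29 + 555 = 1844 min
1844 = 1·1440 + 404; 404 = 6·60 + 44 → 06:44, 2022-06-30 + 1 day = 2022-07-01
→ 2022-07-01 06:44 ZPX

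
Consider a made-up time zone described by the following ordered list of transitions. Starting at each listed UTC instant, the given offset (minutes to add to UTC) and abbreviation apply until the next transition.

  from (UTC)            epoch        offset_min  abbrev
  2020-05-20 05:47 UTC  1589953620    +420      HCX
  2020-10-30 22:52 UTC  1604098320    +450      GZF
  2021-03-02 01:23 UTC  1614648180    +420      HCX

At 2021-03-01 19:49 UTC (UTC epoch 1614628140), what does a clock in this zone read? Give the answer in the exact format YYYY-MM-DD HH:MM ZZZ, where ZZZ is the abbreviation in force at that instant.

Query: 2021-03-01 19:49 UTC
Rule 2/3 (GZF, +07:30): 2020-10-30 22:52 UTC ≤ query < 2021-03-02 01:23 UTC
19·60 + 49 + 450 = 1639 min
1639 = 1·1440 + 199; 199 = 3·60 + 19 → 03:19, 2021-03-01 + 1 day = 2021-03-02
→ 2021-03-02 03:19 GZF

2021-03-02 03:19 GZF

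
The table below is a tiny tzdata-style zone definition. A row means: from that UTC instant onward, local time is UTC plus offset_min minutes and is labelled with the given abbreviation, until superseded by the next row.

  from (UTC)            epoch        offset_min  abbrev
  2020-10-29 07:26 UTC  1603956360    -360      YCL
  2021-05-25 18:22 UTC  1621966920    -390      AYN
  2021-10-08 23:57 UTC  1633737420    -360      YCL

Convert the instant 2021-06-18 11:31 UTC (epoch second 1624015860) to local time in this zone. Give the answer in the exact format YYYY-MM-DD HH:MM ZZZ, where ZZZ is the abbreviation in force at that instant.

2021-06-18 05:01 AYN

Query: 2021-06-18 11:31 UTC
Rule 2/3 (AYN, -06:30): 2021-05-25 18:22 UTC ≤ query < 2021-10-08 23:57 UTC
11·60 + 31 - 390 = 301 min
301 = 0·1440 + 301; 301 = 5·60 + 1 → 05:01, same day
→ 2021-06-18 05:01 AYN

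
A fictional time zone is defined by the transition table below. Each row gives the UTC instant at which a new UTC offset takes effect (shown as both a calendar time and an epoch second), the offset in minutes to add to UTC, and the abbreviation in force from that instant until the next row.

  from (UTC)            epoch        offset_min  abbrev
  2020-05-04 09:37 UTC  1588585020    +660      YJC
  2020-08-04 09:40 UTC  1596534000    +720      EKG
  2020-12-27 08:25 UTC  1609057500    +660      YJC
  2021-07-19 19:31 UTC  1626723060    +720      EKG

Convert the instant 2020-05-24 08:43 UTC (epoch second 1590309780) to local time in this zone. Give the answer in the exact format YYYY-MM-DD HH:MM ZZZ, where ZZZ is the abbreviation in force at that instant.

2020-05-24 19:43 YJC

Query: 2020-05-24 08:43 UTC
Rule 1/4 (YJC, +11:00): 2020-05-04 09:37 UTC ≤ query < 2020-08-04 09:40 UTC
8·60 + 43 + 660 = 1183 min
1183 = 0·1440 + 1183; 1183 = 19·60 + 43 → 19:43, same day
→ 2020-05-24 19:43 YJC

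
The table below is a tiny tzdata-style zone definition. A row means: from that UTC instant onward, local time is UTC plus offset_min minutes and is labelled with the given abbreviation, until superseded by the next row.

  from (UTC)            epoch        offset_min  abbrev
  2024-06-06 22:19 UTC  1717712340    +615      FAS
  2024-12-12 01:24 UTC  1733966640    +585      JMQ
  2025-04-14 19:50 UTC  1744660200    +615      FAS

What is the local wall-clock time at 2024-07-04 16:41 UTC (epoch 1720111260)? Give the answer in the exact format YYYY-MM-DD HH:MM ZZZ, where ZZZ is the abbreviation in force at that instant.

Query: 2024-07-04 16:41 UTC
Rule 1/3 (FAS, +10:15): 2024-06-06 22:19 UTC ≤ query < 2024-12-12 01:24 UTC
16·60 + 41 + 615 = 1616 min
1616 = 1·1440 + 176; 176 = 2·60 + 56 → 02:56, 2024-07-04 + 1 day = 2024-07-05
→ 2024-07-05 02:56 FAS

2024-07-05 02:56 FAS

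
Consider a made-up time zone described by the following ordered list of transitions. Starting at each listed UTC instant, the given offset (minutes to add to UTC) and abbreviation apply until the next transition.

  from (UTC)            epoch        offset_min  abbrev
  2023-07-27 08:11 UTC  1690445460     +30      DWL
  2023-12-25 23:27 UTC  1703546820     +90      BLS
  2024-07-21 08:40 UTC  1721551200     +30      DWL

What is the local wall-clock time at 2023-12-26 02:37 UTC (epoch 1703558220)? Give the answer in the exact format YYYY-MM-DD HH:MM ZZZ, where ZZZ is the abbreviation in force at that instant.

Query: 2023-12-26 02:37 UTC
Rule 2/3 (BLS, +01:30): 2023-12-25 23:27 UTC ≤ query < 2024-07-21 08:40 UTC
2·60 + 37 + 90 = 247 min
247 = 0·1440 + 247; 247 = 4·60 + 7 → 04:07, same day
→ 2023-12-26 04:07 BLS

2023-12-26 04:07 BLS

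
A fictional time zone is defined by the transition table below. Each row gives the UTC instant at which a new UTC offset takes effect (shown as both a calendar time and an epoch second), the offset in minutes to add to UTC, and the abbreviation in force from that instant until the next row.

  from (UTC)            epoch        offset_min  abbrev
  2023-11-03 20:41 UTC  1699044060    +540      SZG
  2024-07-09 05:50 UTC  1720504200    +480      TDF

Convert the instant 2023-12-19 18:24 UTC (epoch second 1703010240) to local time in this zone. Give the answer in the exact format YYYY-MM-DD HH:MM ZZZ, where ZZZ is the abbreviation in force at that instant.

Query: 2023-12-19 18:24 UTC
Rule 1/2 (SZG, +09:00): 2023-11-03 20:41 UTC ≤ query < 2024-07-09 05:50 UTC
18·60 + 24 + 540 = 1644 min
1644 = 1·1440 + 204; 204 = 3·60 + 24 → 03:24, 2023-12-19 + 1 day = 2023-12-20
→ 2023-12-20 03:24 SZG

2023-12-20 03:24 SZG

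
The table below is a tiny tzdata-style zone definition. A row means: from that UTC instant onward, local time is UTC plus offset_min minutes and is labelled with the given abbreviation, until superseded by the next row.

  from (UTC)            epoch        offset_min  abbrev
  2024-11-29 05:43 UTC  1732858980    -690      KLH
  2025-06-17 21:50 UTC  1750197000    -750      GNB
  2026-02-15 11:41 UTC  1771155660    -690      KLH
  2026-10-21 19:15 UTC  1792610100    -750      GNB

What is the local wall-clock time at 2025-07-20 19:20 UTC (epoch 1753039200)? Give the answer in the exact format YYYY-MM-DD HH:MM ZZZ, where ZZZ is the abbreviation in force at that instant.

Query: 2025-07-20 19:20 UTC
Rule 2/4 (GNB, -12:30): 2025-06-17 21:50 UTC ≤ query < 2026-02-15 11:41 UTC
19·60 + 20 - 750 = 410 min
410 = 0·1440 + 410; 410 = 6·60 + 50 → 06:50, same day
→ 2025-07-20 06:50 GNB

2025-07-20 06:50 GNB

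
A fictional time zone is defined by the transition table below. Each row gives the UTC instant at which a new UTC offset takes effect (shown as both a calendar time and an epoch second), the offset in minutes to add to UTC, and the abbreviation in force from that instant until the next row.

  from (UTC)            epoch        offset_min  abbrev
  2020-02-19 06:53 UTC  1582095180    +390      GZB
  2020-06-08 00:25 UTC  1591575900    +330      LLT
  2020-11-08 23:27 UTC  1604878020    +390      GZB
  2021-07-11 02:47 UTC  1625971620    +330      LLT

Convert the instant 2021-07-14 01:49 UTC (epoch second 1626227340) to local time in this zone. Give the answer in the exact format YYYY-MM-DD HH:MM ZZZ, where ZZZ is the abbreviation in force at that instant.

2021-07-14 07:19 LLT

Query: 2021-07-14 01:49 UTC
Rule 4/4 (LLT, +05:30): 2021-07-11 02:47 UTC ≤ query < +∞
1·60 + 49 + 330 = 439 min
439 = 0·1440 + 439; 439 = 7·60 + 19 → 07:19, same day
→ 2021-07-14 07:19 LLT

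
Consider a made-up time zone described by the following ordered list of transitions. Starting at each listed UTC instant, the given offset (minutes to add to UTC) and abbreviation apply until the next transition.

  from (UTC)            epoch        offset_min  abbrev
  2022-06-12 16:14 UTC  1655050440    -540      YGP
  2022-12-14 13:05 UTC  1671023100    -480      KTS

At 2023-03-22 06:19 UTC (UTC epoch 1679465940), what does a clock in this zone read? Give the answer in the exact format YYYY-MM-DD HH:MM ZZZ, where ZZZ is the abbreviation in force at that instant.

Query: 2023-03-22 06:19 UTC
Rule 2/2 (KTS, -08:00): 2022-12-14 13:05 UTC ≤ query < +∞
6·60 + 19 - 480 = -101 min
-101 = -1·1440 + 1339; 1339 = 22·60 + 19 → 22:19, 2023-03-22 - 1 day = 2023-03-21
→ 2023-03-21 22:19 KTS

2023-03-21 22:19 KTS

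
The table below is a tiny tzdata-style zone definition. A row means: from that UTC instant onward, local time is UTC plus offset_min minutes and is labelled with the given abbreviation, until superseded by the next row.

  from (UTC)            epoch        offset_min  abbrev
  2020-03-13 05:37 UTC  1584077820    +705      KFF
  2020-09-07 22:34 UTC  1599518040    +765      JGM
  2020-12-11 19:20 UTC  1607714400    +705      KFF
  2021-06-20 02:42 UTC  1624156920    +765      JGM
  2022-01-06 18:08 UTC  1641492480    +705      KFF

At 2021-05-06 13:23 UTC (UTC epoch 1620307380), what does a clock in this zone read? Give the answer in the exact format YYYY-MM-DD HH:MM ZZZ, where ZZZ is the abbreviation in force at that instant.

2021-05-07 01:08 KFF

Query: 2021-05-06 13:23 UTC
Rule 3/5 (KFF, +11:45): 2020-12-11 19:20 UTC ≤ query < 2021-06-20 02:42 UTC
13·60 + 23 + 705 = 1508 min
1508 = 1·1440 + 68; 68 = 1·60 + 8 → 01:08, 2021-05-06 + 1 day = 2021-05-07
→ 2021-05-07 01:08 KFF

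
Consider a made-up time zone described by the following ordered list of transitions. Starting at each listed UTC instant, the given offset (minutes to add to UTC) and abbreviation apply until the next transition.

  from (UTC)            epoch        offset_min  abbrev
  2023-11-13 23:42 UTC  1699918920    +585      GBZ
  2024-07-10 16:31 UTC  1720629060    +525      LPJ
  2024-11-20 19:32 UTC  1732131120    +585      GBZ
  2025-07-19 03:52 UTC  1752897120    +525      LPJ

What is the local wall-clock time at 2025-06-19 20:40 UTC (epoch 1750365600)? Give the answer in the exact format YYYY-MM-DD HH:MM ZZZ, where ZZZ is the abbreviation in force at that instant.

2025-06-20 06:25 GBZ

Query: 2025-06-19 20:40 UTC
Rule 3/4 (GBZ, +09:45): 2024-11-20 19:32 UTC ≤ query < 2025-07-19 03:52 UTC
20·60 + 40 + 585 = 1825 min
1825 = 1·1440 + 385; 385 = 6·60 + 25 → 06:25, 2025-06-19 + 1 day = 2025-06-20
→ 2025-06-20 06:25 GBZ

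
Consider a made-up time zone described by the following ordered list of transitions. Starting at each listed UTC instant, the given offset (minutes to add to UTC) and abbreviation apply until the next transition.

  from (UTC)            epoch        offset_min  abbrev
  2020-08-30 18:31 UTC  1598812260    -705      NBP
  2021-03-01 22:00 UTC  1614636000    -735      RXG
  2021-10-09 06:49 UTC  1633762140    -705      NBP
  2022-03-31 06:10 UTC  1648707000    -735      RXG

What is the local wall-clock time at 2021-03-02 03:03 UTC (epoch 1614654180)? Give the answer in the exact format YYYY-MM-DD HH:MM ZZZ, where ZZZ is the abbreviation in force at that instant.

2021-03-01 14:48 RXG

Query: 2021-03-02 03:03 UTC
Rule 2/4 (RXG, -12:15): 2021-03-01 22:00 UTC ≤ query < 2021-10-09 06:49 UTC
3·60 + 3 - 735 = -552 min
-552 = -1·1440 + 888; 888 = 14·60 + 48 → 14:48, 2021-03-02 - 1 day = 2021-03-01
→ 2021-03-01 14:48 RXG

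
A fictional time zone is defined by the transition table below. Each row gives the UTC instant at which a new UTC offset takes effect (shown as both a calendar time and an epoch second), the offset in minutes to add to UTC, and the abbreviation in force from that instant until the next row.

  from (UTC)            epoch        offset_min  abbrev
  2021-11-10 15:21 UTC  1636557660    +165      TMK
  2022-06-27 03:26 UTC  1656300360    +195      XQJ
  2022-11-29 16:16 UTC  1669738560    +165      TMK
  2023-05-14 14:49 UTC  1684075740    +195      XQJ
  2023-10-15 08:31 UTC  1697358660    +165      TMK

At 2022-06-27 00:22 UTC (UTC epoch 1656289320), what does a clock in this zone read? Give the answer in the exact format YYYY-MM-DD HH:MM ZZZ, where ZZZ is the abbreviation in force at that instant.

Query: 2022-06-27 00:22 UTC
Rule 1/5 (TMK, +02:45): 2021-11-10 15:21 UTC ≤ query < 2022-06-27 03:26 UTC
0·60 + 22 + 165 = 187 min
187 = 0·1440 + 187; 187 = 3·60 + 7 → 03:07, same day
→ 2022-06-27 03:07 TMK

2022-06-27 03:07 TMK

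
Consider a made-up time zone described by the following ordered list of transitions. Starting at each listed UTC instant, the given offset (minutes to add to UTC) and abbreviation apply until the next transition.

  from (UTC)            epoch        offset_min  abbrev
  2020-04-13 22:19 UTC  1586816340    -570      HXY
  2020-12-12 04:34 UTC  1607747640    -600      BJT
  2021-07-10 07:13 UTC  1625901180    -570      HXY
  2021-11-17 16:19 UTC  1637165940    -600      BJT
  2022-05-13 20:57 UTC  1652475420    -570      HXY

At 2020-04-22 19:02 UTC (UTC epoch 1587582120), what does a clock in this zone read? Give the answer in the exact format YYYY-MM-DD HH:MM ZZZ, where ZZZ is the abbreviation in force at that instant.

2020-04-22 09:32 HXY

Query: 2020-04-22 19:02 UTC
Rule 1/5 (HXY, -09:30): 2020-04-13 22:19 UTC ≤ query < 2020-12-12 04:34 UTC
19·60 + 2 - 570 = 572 min
572 = 0·1440 + 572; 572 = 9·60 + 32 → 09:32, same day
→ 2020-04-22 09:32 HXY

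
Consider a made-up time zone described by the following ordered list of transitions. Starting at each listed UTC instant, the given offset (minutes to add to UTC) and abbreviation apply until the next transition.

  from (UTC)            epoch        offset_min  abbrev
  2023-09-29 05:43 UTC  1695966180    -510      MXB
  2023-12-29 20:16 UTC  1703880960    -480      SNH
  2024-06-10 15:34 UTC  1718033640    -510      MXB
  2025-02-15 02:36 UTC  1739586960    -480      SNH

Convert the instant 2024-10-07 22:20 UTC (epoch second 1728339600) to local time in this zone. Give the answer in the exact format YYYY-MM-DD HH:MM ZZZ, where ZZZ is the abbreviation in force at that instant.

Query: 2024-10-07 22:20 UTC
Rule 3/4 (MXB, -08:30): 2024-06-10 15:34 UTC ≤ query < 2025-02-15 02:36 UTC
22·60 + 20 - 510 = 830 min
830 = 0·1440 + 830; 830 = 13·60 + 50 → 13:50, same day
→ 2024-10-07 13:50 MXB

2024-10-07 13:50 MXB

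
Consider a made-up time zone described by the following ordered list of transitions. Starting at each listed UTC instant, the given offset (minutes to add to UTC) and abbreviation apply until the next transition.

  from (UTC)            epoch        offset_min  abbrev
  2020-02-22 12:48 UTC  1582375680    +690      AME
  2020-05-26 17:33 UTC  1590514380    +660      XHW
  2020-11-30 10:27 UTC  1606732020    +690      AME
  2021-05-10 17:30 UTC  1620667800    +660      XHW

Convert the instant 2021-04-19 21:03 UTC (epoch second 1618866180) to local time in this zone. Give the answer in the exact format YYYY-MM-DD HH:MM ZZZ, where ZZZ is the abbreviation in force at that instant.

2021-04-20 08:33 AME

Query: 2021-04-19 21:03 UTC
Rule 3/4 (AME, +11:30): 2020-11-30 10:27 UTC ≤ query < 2021-05-10 17:30 UTC
21·60 + 3 + 690 = 1953 min
1953 = 1·1440 + 513; 513 = 8·60 + 33 → 08:33, 2021-04-19 + 1 day = 2021-04-20
→ 2021-04-20 08:33 AME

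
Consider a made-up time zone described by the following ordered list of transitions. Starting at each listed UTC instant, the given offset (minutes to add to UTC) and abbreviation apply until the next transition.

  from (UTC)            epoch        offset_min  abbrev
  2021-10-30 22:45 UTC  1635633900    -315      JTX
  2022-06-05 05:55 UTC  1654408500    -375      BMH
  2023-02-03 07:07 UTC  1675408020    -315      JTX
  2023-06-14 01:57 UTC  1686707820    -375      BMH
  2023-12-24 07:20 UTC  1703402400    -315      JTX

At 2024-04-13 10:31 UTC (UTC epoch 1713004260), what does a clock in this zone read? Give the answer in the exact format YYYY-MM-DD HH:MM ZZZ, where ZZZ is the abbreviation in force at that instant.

Query: 2024-04-13 10:31 UTC
Rule 5/5 (JTX, -05:15): 2023-12-24 07:20 UTC ≤ query < +∞
10·60 + 31 - 315 = 316 min
316 = 0·1440 + 316; 316 = 5·60 + 16 → 05:16, same day
→ 2024-04-13 05:16 JTX

2024-04-13 05:16 JTX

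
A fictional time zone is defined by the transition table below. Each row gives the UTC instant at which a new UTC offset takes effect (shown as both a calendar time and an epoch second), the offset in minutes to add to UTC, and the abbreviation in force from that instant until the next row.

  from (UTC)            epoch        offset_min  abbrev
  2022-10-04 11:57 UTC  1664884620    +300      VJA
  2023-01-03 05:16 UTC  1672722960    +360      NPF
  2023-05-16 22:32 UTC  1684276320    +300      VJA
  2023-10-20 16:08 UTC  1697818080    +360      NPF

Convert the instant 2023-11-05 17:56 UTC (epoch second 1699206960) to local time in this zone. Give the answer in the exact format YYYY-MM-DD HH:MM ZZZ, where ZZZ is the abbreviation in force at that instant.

2023-11-05 23:56 NPF

Query: 2023-11-05 17:56 UTC
Rule 4/4 (NPF, +06:00): 2023-10-20 16:08 UTC ≤ query < +∞
17·60 + 56 + 360 = 1436 min
1436 = 0·1440 + 1436; 1436 = 23·60 + 56 → 23:56, same day
→ 2023-11-05 23:56 NPF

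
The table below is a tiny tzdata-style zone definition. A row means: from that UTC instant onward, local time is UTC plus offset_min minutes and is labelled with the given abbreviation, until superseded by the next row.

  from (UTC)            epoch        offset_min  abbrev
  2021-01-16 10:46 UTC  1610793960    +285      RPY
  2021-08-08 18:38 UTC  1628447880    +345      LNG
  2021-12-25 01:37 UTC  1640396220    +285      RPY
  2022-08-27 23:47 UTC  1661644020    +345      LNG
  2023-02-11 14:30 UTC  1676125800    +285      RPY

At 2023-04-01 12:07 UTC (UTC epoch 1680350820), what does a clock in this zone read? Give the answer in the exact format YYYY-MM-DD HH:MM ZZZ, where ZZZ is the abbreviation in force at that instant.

2023-04-01 16:52 RPY

Query: 2023-04-01 12:07 UTC
Rule 5/5 (RPY, +04:45): 2023-02-11 14:30 UTC ≤ query < +∞
12·60 + 7 + 285 = 1012 min
1012 = 0·1440 + 1012; 1012 = 16·60 + 52 → 16:52, same day
→ 2023-04-01 16:52 RPY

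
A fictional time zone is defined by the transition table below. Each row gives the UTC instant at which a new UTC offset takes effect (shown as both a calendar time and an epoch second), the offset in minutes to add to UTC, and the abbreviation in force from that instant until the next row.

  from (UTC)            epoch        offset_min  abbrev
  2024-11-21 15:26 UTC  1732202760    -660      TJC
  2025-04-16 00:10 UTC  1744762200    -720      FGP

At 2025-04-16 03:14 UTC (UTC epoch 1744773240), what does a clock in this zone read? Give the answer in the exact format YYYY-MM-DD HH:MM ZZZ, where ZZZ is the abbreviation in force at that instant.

2025-04-15 15:14 FGP

Query: 2025-04-16 03:14 UTC
Rule 2/2 (FGP, -12:00): 2025-04-16 00:10 UTC ≤ query < +∞
3·60 + 14 - 720 = -526 min
-526 = -1·1440 + 914; 914 = 15·60 + 14 → 15:14, 2025-04-16 - 1 day = 2025-04-15
→ 2025-04-15 15:14 FGP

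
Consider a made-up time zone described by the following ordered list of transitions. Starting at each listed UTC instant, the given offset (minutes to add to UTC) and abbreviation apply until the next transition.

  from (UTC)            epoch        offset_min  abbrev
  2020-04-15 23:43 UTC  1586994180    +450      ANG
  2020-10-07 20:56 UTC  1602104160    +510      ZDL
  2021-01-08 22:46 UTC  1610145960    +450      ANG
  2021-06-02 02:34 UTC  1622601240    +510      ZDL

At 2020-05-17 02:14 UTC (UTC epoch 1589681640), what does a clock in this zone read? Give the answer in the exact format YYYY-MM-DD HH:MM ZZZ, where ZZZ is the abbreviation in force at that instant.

Query: 2020-05-17 02:14 UTC
Rule 1/4 (ANG, +07:30): 2020-04-15 23:43 UTC ≤ query < 2020-10-07 20:56 UTC
2·60 + 14 + 450 = 584 min
584 = 0·1440 + 584; 584 = 9·60 + 44 → 09:44, same day
→ 2020-05-17 09:44 ANG

2020-05-17 09:44 ANG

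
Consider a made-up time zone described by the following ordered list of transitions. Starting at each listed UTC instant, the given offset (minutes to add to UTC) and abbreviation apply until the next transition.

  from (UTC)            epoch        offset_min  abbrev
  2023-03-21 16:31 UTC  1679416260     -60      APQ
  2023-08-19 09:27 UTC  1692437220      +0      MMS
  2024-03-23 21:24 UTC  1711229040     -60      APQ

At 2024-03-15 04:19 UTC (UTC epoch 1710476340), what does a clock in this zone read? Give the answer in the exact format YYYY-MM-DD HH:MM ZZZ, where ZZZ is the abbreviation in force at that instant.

2024-03-15 04:19 MMS

Query: 2024-03-15 04:19 UTC
Rule 2/3 (MMS, +00:00): 2023-08-19 09:27 UTC ≤ query < 2024-03-23 21:24 UTC
4·60 + 19 + 0 = 259 min
259 = 0·1440 + 259; 259 = 4·60 + 19 → 04:19, same day
→ 2024-03-15 04:19 MMS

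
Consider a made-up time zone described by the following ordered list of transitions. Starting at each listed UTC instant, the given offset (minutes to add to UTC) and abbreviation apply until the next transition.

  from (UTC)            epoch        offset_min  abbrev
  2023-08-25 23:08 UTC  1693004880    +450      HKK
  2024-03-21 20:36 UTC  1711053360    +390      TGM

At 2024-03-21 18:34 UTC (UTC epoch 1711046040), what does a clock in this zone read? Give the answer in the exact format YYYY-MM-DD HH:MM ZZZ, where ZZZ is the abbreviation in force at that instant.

2024-03-22 02:04 HKK

Query: 2024-03-21 18:34 UTC
Rule 1/2 (HKK, +07:30): 2023-08-25 23:08 UTC ≤ query < 2024-03-21 20:36 UTC
18·60 + 34 + 450 = 1564 min
1564 = 1·1440 + 124; 124 = 2·60 + 4 → 02:04, 2024-03-21 + 1 day = 2024-03-22
→ 2024-03-22 02:04 HKK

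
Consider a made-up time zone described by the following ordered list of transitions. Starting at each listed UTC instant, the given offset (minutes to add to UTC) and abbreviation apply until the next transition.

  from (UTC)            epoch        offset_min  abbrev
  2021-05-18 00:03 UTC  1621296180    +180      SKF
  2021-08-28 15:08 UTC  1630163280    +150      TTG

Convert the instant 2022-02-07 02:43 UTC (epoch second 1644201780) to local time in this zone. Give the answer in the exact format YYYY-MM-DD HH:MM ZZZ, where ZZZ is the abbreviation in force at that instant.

Query: 2022-02-07 02:43 UTC
Rule 2/2 (TTG, +02:30): 2021-08-28 15:08 UTC ≤ query < +∞
2·60 + 43 + 150 = 313 min
313 = 0·1440 + 313; 313 = 5·60 + 13 → 05:13, same day
→ 2022-02-07 05:13 TTG

2022-02-07 05:13 TTG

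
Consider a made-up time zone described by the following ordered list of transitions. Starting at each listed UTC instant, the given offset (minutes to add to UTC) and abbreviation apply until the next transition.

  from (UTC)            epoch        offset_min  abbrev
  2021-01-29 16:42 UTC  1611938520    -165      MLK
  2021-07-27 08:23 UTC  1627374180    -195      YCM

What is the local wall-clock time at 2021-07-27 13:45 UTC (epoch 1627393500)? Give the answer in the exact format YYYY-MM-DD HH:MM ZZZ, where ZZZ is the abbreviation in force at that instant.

2021-07-27 10:30 YCM

Query: 2021-07-27 13:45 UTC
Rule 2/2 (YCM, -03:15): 2021-07-27 08:23 UTC ≤ query < +∞
13·60 + 45 - 195 = 630 min
630 = 0·1440 + 630; 630 = 10·60 + 30 → 10:30, same day
→ 2021-07-27 10:30 YCM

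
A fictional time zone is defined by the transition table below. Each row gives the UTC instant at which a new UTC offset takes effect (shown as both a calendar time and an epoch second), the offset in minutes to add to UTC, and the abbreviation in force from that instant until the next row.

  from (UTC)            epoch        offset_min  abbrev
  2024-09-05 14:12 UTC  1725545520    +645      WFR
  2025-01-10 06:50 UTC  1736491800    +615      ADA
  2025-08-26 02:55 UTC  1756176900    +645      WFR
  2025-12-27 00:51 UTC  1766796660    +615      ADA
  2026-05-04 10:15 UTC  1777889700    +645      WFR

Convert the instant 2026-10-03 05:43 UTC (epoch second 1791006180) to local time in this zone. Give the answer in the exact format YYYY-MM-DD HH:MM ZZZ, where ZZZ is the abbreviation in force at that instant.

2026-10-03 16:28 WFR

Query: 2026-10-03 05:43 UTC
Rule 5/5 (WFR, +10:45): 2026-05-04 10:15 UTC ≤ query < +∞
5·60 + 43 + 645 = 988 min
988 = 0·1440 + 988; 988 = 16·60 + 28 → 16:28, same day
→ 2026-10-03 16:28 WFR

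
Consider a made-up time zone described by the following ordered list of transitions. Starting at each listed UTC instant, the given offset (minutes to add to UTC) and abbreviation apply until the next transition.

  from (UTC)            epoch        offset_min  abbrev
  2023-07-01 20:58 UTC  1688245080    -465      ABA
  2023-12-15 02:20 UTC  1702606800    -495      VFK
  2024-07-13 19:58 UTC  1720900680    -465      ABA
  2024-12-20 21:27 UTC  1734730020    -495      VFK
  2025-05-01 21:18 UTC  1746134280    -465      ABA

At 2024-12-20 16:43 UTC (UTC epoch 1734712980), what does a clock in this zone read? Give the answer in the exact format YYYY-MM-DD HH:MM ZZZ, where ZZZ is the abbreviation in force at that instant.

2024-12-20 08:58 ABA

Query: 2024-12-20 16:43 UTC
Rule 3/5 (ABA, -07:45): 2024-07-13 19:58 UTC ≤ query < 2024-12-20 21:27 UTC
16·60 + 43 - 465 = 538 min
538 = 0·1440 + 538; 538 = 8·60 + 58 → 08:58, same day
→ 2024-12-20 08:58 ABA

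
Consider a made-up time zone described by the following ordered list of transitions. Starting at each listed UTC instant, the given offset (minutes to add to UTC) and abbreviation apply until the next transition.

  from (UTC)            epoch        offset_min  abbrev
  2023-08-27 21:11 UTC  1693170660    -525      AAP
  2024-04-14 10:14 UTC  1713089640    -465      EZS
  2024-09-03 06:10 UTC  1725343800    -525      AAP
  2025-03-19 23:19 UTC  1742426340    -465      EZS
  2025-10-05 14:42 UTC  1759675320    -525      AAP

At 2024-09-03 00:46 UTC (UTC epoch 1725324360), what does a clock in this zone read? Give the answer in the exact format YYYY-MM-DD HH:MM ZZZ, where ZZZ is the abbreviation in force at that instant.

Query: 2024-09-03 00:46 UTC
Rule 2/5 (EZS, -07:45): 2024-04-14 10:14 UTC ≤ query < 2024-09-03 06:10 UTC
0·60 + 46 - 465 = -419 min
-419 = -1·1440 + 1021; 1021 = 17·60 + 1 → 17:01, 2024-09-03 - 1 day = 2024-09-02
→ 2024-09-02 17:01 EZS

2024-09-02 17:01 EZS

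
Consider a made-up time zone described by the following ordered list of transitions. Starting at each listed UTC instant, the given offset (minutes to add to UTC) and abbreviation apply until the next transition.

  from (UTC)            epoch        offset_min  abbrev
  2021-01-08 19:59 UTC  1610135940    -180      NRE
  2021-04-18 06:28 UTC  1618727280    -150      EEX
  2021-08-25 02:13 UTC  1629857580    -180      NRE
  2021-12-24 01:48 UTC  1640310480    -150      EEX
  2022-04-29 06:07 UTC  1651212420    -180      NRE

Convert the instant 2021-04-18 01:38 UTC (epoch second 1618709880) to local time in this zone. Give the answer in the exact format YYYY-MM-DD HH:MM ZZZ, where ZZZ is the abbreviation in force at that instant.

2021-04-17 22:38 NRE

Query: 2021-04-18 01:38 UTC
Rule 1/5 (NRE, -03:00): 2021-01-08 19:59 UTC ≤ query < 2021-04-18 06:28 UTC
1·60 + 38 - 180 = -82 min
-82 = -1·1440 + 1358; 1358 = 22·60 + 38 → 22:38, 2021-04-18 - 1 day = 2021-04-17
→ 2021-04-17 22:38 NRE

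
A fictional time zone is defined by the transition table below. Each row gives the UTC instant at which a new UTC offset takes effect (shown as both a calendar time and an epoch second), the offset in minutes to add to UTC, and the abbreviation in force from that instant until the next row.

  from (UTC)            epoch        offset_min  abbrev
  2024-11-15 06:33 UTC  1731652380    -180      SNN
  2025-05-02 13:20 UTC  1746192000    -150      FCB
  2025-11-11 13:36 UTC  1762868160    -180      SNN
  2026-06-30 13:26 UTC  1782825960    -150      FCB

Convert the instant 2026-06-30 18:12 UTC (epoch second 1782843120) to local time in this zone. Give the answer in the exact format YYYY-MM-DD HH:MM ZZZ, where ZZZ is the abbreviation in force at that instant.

Query: 2026-06-30 18:12 UTC
Rule 4/4 (FCB, -02:30): 2026-06-30 13:26 UTC ≤ query < +∞
18·60 + 12 - 150 = 942 min
942 = 0·1440 + 942; 942 = 15·60 + 42 → 15:42, same day
→ 2026-06-30 15:42 FCB

2026-06-30 15:42 FCB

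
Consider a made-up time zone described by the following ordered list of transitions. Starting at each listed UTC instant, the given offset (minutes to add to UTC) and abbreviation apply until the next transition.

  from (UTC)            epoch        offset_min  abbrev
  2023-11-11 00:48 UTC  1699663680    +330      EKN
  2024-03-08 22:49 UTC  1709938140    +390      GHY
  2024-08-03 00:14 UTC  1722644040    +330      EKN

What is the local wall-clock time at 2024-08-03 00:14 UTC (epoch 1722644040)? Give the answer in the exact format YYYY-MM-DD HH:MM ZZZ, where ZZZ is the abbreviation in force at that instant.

2024-08-03 05:44 EKN

Query: 2024-08-03 00:14 UTC
Rule 3/3 (EKN, +05:30): 2024-08-03 00:14 UTC ≤ query < +∞
0·60 + 14 + 330 = 344 min
344 = 0·1440 + 344; 344 = 5·60 + 44 → 05:44, same day
→ 2024-08-03 05:44 EKN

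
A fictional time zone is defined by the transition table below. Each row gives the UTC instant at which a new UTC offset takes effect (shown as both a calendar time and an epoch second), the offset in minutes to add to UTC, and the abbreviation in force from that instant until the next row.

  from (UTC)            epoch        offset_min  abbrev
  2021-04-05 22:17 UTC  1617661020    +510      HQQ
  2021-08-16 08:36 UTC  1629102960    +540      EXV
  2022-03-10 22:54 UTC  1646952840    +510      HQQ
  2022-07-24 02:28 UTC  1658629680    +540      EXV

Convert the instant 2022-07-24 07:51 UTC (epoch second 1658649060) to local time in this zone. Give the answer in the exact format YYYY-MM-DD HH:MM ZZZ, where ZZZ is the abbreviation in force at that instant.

2022-07-24 16:51 EXV

Query: 2022-07-24 07:51 UTC
Rule 4/4 (EXV, +09:00): 2022-07-24 02:28 UTC ≤ query < +∞
7·60 + 51 + 540 = 1011 min
1011 = 0·1440 + 1011; 1011 = 16·60 + 51 → 16:51, same day
→ 2022-07-24 16:51 EXV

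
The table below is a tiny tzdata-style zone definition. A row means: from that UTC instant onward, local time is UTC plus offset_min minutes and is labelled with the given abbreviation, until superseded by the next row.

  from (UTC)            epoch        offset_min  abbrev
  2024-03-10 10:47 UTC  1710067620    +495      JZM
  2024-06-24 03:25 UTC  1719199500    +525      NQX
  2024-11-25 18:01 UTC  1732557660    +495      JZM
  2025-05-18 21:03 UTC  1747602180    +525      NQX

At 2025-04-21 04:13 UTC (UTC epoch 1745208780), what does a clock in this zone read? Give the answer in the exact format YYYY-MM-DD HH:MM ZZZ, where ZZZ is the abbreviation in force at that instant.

2025-04-21 12:28 JZM

Query: 2025-04-21 04:13 UTC
Rule 3/4 (JZM, +08:15): 2024-11-25 18:01 UTC ≤ query < 2025-05-18 21:03 UTC
4·60 + 13 + 495 = 748 min
748 = 0·1440 + 748; 748 = 12·60 + 28 → 12:28, same day
→ 2025-04-21 12:28 JZM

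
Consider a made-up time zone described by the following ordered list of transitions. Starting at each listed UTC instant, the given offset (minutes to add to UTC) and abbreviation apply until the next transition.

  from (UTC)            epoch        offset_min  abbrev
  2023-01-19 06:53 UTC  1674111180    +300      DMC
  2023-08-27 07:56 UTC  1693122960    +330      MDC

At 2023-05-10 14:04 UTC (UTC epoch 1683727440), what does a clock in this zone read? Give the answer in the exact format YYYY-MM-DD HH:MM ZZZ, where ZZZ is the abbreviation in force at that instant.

Query: 2023-05-10 14:04 UTC
Rule 1/2 (DMC, +05:00): 2023-01-19 06:53 UTC ≤ query < 2023-08-27 07:56 UTC
14·60 + 4 + 300 = 1144 min
1144 = 0·1440 + 1144; 1144 = 19·60 + 4 → 19:04, same day
→ 2023-05-10 19:04 DMC

2023-05-10 19:04 DMC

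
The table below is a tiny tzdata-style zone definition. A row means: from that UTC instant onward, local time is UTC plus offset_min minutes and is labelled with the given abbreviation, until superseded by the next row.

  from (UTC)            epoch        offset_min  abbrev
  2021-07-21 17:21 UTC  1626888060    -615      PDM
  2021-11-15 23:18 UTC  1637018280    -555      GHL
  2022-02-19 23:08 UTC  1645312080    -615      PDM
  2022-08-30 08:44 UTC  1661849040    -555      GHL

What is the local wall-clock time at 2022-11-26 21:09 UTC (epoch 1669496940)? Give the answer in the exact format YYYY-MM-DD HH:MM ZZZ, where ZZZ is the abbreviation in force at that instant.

2022-11-26 11:54 GHL

Query: 2022-11-26 21:09 UTC
Rule 4/4 (GHL, -09:15): 2022-08-30 08:44 UTC ≤ query < +∞
21·60 + 9 - 555 = 714 min
714 = 0·1440 + 714; 714 = 11·60 + 54 → 11:54, same day
→ 2022-11-26 11:54 GHL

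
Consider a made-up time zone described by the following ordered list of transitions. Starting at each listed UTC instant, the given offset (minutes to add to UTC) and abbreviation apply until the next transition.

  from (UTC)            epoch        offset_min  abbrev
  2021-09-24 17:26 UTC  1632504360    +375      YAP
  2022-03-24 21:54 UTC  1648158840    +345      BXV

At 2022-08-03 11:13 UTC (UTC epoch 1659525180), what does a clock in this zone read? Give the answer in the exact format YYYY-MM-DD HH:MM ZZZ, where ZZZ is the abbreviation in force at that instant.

Query: 2022-08-03 11:13 UTC
Rule 2/2 (BXV, +05:45): 2022-03-24 21:54 UTC ≤ query < +∞
11·60 + 13 + 345 = 1018 min
1018 = 0·1440 + 1018; 1018 = 16·60 + 58 → 16:58, same day
→ 2022-08-03 16:58 BXV

2022-08-03 16:58 BXV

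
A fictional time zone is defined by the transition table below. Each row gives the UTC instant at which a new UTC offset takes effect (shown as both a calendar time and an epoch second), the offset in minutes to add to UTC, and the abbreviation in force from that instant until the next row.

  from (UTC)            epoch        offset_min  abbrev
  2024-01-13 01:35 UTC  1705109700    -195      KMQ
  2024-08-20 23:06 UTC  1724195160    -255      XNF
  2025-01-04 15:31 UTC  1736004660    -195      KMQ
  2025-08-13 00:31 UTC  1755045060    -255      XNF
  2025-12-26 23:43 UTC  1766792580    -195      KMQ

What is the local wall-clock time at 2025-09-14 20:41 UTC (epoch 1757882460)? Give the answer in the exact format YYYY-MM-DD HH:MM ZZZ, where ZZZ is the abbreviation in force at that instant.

Query: 2025-09-14 20:41 UTC
Rule 4/5 (XNF, -04:15): 2025-08-13 00:31 UTC ≤ query < 2025-12-26 23:43 UTC
20·60 + 41 - 255 = 986 min
986 = 0·1440 + 986; 986 = 16·60 + 26 → 16:26, same day
→ 2025-09-14 16:26 XNF

2025-09-14 16:26 XNF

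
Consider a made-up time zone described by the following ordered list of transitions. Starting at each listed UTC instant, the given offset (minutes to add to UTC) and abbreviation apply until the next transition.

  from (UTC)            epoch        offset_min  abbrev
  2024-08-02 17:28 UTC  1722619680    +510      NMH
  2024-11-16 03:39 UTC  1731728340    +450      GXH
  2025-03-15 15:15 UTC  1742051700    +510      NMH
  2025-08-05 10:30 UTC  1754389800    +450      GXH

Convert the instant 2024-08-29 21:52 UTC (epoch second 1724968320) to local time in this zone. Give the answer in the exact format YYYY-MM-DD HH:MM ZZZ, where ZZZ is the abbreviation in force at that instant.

Query: 2024-08-29 21:52 UTC
Rule 1/4 (NMH, +08:30): 2024-08-02 17:28 UTC ≤ query < 2024-11-16 03:39 UTC
21·60 + 52 + 510 = 1822 min
1822 = 1·1440 + 382; 382 = 6·60 + 22 → 06:22, 2024-08-29 + 1 day = 2024-08-30
→ 2024-08-30 06:22 NMH

2024-08-30 06:22 NMH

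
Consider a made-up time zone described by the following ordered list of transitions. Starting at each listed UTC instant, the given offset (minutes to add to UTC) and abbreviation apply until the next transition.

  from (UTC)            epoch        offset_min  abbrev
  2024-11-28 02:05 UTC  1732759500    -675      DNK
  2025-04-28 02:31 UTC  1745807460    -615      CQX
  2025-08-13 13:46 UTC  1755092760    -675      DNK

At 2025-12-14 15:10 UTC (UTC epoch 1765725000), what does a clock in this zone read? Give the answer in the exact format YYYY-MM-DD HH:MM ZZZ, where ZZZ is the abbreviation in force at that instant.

2025-12-14 03:55 DNK

Query: 2025-12-14 15:10 UTC
Rule 3/3 (DNK, -11:15): 2025-08-13 13:46 UTC ≤ query < +∞
15·60 + 10 - 675 = 235 min
235 = 0·1440 + 235; 235 = 3·60 + 55 → 03:55, same day
→ 2025-12-14 03:55 DNK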